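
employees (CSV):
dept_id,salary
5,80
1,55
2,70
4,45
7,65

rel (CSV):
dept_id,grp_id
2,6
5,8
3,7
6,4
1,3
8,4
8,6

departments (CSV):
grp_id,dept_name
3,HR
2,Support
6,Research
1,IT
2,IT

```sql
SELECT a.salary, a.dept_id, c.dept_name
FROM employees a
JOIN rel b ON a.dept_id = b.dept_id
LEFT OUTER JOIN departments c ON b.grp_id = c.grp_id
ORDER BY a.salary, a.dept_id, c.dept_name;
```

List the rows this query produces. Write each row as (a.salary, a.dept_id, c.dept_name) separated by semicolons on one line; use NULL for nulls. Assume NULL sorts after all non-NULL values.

Evaluate left to right. First `employees a INNER JOIN rel b` on dept_id: 3 row(s).
Then LEFT JOIN `departments c` on grp_id: each of those 3 rows is kept; rows whose b.grp_id has no match in c get NULL for c's columns.

(55, 1, HR); (70, 2, Research); (80, 5, NULL)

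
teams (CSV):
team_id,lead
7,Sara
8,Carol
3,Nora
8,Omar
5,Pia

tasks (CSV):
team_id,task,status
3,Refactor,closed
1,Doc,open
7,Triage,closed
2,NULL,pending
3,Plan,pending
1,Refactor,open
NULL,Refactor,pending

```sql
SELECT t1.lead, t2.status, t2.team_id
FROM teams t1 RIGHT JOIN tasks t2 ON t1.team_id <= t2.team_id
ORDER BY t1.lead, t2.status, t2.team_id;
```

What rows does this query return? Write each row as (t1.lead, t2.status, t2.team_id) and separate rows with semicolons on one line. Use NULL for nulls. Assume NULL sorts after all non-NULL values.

RIGHT JOIN keeps every row from `tasks`; unmatched rows get NULL for `teams`'s columns.
Matching on t1.team_id <= t2.team_id. A NULL in a compared column never satisfies the condition.
- team_id=7: 1 matching t2 row(s), so 1 row(s) emitted.
- team_id=8: no matching t2 row.
- team_id=3: 3 matching t2 row(s), so 3 row(s) emitted.
- team_id=8: no matching t2 row.
- team_id=5: 1 matching t2 row(s), so 1 row(s) emitted.
- 4 t2 row(s) had no t1 match → kept, t1 columns NULL.
After projecting and ordering:
t1.lead | t2.status | t2.team_id
Nora | closed | 3
Nora | closed | 7
Nora | pending | 3
Pia | closed | 7
Sara | closed | 7
NULL | open | 1
NULL | open | 1
NULL | pending | 2
NULL | pending | NULL

(Nora, closed, 3); (Nora, closed, 7); (Nora, pending, 3); (Pia, closed, 7); (Sara, closed, 7); (NULL, open, 1); (NULL, open, 1); (NULL, pending, 2); (NULL, pending, NULL)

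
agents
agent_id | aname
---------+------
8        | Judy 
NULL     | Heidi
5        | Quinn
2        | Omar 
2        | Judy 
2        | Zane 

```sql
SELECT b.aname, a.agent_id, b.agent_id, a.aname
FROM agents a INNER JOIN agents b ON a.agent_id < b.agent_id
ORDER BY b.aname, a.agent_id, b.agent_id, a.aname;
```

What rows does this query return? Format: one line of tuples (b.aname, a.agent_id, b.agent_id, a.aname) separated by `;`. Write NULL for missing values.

(Judy, 2, 8, Judy); (Judy, 2, 8, Omar); (Judy, 2, 8, Zane); (Judy, 5, 8, Quinn); (Quinn, 2, 5, Judy); (Quinn, 2, 5, Omar); (Quinn, 2, 5, Zane)

INNER JOIN keeps only pairs where the ON condition holds.
Matching on a.agent_id < b.agent_id. A NULL in a compared column never satisfies the condition.
- a[0] agent_id=8 → no match; dropped.
- a[1] agent_id=NULL → no match; dropped.
- a[2] agent_id=5 → 1 match(es) in b → 1 row(s).
- a[3] agent_id=2 → 2 match(es) in b → 2 row(s).
- a[4] agent_id=2 → 2 match(es) in b → 2 row(s).
- a[5] agent_id=2 → 2 match(es) in b → 2 row(s).
After projecting and ordering:
b.aname | a.agent_id | b.agent_id | a.aname
Judy | 2 | 8 | Judy
Judy | 2 | 8 | Omar
Judy | 2 | 8 | Zane
Judy | 5 | 8 | Quinn
Quinn | 2 | 5 | Judy
Quinn | 2 | 5 | Omar
Quinn | 2 | 5 | Zane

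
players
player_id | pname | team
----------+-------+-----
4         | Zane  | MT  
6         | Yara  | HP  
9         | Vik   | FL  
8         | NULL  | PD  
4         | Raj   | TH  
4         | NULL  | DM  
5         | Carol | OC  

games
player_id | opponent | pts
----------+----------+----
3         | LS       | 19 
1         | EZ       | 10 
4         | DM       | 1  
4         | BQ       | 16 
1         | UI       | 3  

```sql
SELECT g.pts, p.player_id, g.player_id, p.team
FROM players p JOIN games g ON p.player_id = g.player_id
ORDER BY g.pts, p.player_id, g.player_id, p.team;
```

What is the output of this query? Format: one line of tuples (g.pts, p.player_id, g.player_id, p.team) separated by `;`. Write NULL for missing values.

(1, 4, 4, DM); (1, 4, 4, MT); (1, 4, 4, TH); (16, 4, 4, DM); (16, 4, 4, MT); (16, 4, 4, TH)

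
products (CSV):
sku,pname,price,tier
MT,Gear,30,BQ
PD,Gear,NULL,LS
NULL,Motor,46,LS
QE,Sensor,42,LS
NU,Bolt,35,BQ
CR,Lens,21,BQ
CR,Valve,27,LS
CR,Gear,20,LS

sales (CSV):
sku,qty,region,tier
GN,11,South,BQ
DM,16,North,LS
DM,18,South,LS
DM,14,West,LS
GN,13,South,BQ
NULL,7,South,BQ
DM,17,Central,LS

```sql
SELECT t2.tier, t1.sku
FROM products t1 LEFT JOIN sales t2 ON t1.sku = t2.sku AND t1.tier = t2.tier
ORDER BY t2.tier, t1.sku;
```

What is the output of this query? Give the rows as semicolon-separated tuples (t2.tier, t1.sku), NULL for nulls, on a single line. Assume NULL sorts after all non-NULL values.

(NULL, CR); (NULL, CR); (NULL, CR); (NULL, MT); (NULL, NU); (NULL, PD); (NULL, QE); (NULL, NULL)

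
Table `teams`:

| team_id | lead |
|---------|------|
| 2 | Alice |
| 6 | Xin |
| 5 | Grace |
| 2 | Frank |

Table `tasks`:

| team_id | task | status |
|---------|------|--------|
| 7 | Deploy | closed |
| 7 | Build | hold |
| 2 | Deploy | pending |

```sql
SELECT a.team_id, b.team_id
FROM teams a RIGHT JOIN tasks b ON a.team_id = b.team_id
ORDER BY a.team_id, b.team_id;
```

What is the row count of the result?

4

RIGHT JOIN keeps every row from `tasks`; unmatched rows get NULL for `teams`'s columns.
Matching on a.team_id = b.team_id.
- a row (team_id=2): matches 1 b row(s) → 1 output row(s).
- a row (team_id=6): no match.
- a row (team_id=5): no match.
- a row (team_id=2): matches 1 b row(s) → 1 output row(s).
- plus 2 unmatched b row(s), each kept with NULL a columns.
Total: 2 matched + 2 padded = 4 rows.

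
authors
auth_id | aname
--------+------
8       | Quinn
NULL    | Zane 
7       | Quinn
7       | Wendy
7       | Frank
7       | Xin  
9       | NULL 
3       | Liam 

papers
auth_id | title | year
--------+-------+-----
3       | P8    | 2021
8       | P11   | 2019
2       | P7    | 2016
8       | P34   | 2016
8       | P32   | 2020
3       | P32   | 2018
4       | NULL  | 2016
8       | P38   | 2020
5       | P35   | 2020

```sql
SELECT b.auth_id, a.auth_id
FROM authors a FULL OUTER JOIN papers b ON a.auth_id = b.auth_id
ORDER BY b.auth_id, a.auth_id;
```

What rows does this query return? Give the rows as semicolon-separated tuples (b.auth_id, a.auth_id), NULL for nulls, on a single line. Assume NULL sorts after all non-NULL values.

FULL OUTER JOIN keeps every row from both sides; unmatched rows get NULL for the other side's columns.
Matching on a.auth_id = b.auth_id. A NULL in a compared column never satisfies the condition.
- a row (auth_id=8): matches 4 b row(s) → 4 output row(s).
- a row (auth_id=NULL): no match → kept, b columns NULL.
- a row (auth_id=7): no match → kept, b columns NULL.
- a row (auth_id=7): no match → kept, b columns NULL.
- a row (auth_id=7): no match → kept, b columns NULL.
- a row (auth_id=7): no match → kept, b columns NULL.
- a row (auth_id=9): no match → kept, b columns NULL.
- a row (auth_id=3): matches 2 b row(s) → 2 output row(s).
- plus 3 unmatched b row(s), each kept with NULL a columns.

(2, NULL); (3, 3); (3, 3); (4, NULL); (5, NULL); (8, 8); (8, 8); (8, 8); (8, 8); (NULL, 7); (NULL, 7); (NULL, 7); (NULL, 7); (NULL, 9); (NULL, NULL)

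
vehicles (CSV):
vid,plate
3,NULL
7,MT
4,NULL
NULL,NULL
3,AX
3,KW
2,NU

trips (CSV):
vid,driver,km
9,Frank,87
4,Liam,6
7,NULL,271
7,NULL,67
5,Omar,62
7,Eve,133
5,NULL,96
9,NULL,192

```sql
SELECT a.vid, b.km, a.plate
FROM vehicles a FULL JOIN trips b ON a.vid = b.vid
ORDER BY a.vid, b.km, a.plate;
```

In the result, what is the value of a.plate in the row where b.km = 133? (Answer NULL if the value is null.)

MT

FULL OUTER JOIN keeps every row from both sides; unmatched rows get NULL for the other side's columns.
Matching on a.vid = b.vid. A NULL in a compared column never satisfies the condition.
Matched pairs: 4; unmatched a rows kept: 5; unmatched b rows kept: 4.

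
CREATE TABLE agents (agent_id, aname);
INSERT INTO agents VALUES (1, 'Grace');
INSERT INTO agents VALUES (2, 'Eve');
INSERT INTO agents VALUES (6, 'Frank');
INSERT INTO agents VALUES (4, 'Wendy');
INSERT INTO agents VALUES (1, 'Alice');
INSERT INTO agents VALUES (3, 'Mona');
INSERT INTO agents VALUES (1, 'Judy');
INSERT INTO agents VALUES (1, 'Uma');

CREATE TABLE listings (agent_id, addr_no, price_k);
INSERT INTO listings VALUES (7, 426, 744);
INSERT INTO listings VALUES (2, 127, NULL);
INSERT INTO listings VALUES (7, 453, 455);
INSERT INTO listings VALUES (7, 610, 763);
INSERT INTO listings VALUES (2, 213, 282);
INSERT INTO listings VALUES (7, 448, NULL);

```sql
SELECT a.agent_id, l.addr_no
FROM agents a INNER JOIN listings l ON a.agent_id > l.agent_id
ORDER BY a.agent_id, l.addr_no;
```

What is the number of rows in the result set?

INNER JOIN keeps only pairs where the ON condition holds.
Matching on a.agent_id > l.agent_id.
Matched pairs: 6.
Total: 6 rows.

6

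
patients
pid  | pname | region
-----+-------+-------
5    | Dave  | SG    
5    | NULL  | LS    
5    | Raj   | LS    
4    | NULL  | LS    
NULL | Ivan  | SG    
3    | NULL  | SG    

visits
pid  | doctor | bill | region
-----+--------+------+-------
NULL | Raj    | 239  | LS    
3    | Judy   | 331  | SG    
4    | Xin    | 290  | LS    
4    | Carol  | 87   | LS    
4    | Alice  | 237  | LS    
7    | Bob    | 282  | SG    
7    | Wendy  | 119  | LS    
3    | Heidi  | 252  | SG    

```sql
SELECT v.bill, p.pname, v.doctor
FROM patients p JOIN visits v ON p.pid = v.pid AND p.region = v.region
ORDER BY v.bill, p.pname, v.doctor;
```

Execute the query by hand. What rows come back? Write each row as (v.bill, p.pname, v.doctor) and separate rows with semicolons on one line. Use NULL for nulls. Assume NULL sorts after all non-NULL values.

(87, NULL, Carol); (237, NULL, Alice); (252, NULL, Heidi); (290, NULL, Xin); (331, NULL, Judy)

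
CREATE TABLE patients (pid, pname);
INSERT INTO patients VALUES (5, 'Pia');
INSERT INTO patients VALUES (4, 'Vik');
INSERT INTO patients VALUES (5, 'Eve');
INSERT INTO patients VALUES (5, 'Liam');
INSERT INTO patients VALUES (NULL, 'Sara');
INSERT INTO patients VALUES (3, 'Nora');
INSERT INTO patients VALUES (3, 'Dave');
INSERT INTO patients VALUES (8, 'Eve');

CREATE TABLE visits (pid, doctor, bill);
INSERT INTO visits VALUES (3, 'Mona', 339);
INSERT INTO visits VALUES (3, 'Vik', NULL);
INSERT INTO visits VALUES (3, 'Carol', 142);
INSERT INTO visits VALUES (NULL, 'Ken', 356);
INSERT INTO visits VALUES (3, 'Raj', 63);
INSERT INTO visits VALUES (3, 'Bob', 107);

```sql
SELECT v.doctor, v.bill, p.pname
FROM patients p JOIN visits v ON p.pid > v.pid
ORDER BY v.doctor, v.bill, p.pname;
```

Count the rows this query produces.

25

INNER JOIN keeps only pairs where the ON condition holds.
Matching on p.pid > v.pid. A NULL in a compared column never satisfies the condition.
- p row (pid=5): matches 5 v row(s) → 5 output row(s).
- p row (pid=4): matches 5 v row(s) → 5 output row(s).
- p row (pid=5): matches 5 v row(s) → 5 output row(s).
- p row (pid=5): matches 5 v row(s) → 5 output row(s).
- p row (pid=NULL): no match → dropped.
- p row (pid=3): no match → dropped.
- p row (pid=3): no match → dropped.
- p row (pid=8): matches 5 v row(s) → 5 output row(s).
Total: 25 rows.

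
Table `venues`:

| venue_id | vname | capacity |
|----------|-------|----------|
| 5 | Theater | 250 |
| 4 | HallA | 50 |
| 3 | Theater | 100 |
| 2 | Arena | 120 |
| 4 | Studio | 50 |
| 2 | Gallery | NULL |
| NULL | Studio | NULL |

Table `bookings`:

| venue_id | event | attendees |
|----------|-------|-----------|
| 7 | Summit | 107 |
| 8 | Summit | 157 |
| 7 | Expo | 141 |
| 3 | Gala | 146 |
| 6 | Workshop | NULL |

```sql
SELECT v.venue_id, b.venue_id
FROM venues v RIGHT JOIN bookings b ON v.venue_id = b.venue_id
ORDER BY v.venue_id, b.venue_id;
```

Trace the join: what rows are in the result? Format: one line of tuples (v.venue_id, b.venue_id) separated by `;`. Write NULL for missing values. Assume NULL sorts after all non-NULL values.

(3, 3); (NULL, 6); (NULL, 7); (NULL, 7); (NULL, 8)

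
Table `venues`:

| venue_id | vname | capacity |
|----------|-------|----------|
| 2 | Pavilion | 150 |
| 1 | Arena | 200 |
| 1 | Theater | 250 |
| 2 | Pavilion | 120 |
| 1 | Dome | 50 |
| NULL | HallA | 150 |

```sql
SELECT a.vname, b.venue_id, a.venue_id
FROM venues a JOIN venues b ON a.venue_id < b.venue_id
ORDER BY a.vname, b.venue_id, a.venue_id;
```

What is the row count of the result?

6

INNER JOIN keeps only pairs where the ON condition holds.
Matching on a.venue_id < b.venue_id. A NULL in a compared column never satisfies the condition.
- a row (venue_id=2): no match → dropped.
- a row (venue_id=1): matches 2 b row(s) → 2 output row(s).
- a row (venue_id=1): matches 2 b row(s) → 2 output row(s).
- a row (venue_id=2): no match → dropped.
- a row (venue_id=1): matches 2 b row(s) → 2 output row(s).
- a row (venue_id=NULL): no match → dropped.
Total: 6 rows.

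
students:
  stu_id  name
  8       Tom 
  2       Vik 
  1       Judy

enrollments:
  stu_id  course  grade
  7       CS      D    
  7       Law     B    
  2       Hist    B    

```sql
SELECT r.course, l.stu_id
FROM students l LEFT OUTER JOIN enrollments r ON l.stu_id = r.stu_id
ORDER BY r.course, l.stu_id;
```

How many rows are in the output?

LEFT JOIN keeps every row from `students`; unmatched rows get NULL for `enrollments`'s columns.
Matching on l.stu_id = r.stu_id.
- l (stu_id=8) has no partner → padded with NULL.
- l (stu_id=2) pairs with 1 row(s) of r.
- l (stu_id=1) has no partner → padded with NULL.
Total: 1 matched + 2 padded = 3 rows.

3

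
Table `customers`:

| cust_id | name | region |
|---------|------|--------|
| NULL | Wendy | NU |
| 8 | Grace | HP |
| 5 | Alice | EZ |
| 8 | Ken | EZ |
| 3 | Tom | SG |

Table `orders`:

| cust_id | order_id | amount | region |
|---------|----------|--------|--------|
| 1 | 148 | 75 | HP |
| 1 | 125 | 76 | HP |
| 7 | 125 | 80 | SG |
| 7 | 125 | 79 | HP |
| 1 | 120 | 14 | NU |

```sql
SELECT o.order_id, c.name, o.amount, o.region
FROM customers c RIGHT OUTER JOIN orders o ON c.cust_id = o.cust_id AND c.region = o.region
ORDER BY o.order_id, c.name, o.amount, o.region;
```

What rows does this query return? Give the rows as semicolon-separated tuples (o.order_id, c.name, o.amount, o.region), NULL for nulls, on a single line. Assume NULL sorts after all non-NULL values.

(120, NULL, 14, NU); (125, NULL, 76, HP); (125, NULL, 79, HP); (125, NULL, 80, SG); (148, NULL, 75, HP)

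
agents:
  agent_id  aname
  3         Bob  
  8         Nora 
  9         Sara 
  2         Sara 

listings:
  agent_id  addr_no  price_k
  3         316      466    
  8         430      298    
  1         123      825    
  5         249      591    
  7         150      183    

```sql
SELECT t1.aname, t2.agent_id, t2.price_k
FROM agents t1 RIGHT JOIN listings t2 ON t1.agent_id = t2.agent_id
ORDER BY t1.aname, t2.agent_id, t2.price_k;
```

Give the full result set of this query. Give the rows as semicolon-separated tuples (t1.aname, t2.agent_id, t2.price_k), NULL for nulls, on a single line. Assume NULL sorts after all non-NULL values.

(Bob, 3, 466); (Nora, 8, 298); (NULL, 1, 825); (NULL, 5, 591); (NULL, 7, 183)

RIGHT JOIN keeps every row from `listings`; unmatched rows get NULL for `agents`'s columns.
Matching on t1.agent_id = t2.agent_id.
- t1[0] agent_id=3 → 1 match(es) in t2 → 1 row(s).
- t1[1] agent_id=8 → 1 match(es) in t2 → 1 row(s).
- t1[2] agent_id=9 → no match.
- t1[3] agent_id=2 → no match.
- 3 t2 row(s) had no t1 match → kept, t1 columns NULL.
After projecting and ordering:
t1.aname | t2.agent_id | t2.price_k
Bob | 3 | 466
Nora | 8 | 298
NULL | 1 | 825
NULL | 5 | 591
NULL | 7 | 183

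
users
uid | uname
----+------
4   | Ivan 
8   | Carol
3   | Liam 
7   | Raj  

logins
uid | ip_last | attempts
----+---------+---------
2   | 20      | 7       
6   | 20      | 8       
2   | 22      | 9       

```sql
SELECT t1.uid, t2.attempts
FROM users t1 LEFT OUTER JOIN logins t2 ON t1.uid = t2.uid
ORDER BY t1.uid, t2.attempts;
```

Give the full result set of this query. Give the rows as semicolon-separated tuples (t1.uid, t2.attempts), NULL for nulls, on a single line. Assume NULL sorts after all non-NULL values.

(3, NULL); (4, NULL); (7, NULL); (8, NULL)

LEFT JOIN keeps every row from `users`; unmatched rows get NULL for `logins`'s columns.
Matching on t1.uid = t2.uid.
- uid=4: no t2 row matches, row kept with t2 columns NULL.
- uid=8: no t2 row matches, row kept with t2 columns NULL.
- uid=3: no t2 row matches, row kept with t2 columns NULL.
- uid=7: no t2 row matches, row kept with t2 columns NULL.
After projecting and ordering:
t1.uid | t2.attempts
3 | NULL
4 | NULL
7 | NULL
8 | NULL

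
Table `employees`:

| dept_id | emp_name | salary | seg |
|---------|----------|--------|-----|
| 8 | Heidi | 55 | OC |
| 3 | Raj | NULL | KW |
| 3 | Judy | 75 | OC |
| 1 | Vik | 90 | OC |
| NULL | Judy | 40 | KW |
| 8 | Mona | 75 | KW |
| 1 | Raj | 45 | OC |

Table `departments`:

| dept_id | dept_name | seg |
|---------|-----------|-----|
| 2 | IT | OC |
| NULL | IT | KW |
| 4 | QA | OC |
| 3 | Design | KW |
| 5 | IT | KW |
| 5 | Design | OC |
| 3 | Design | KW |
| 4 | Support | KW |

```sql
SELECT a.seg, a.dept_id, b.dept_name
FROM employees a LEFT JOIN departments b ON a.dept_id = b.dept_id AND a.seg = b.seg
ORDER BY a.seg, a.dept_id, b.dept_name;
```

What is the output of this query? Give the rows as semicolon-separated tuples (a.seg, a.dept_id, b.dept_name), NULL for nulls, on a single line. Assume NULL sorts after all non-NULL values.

(KW, 3, Design); (KW, 3, Design); (KW, 8, NULL); (KW, NULL, NULL); (OC, 1, NULL); (OC, 1, NULL); (OC, 3, NULL); (OC, 8, NULL)

LEFT JOIN keeps every row from `employees`; unmatched rows get NULL for `departments`'s columns.
Matching on a.dept_id = b.dept_id AND a.seg = b.seg. A NULL in a compared column never satisfies the condition.
- a (dept_id=8, seg=OC) has no partner → padded with NULL.
- a (dept_id=3, seg=KW) pairs with 2 row(s) of b.
- a (dept_id=3, seg=OC) has no partner → padded with NULL.
- a (dept_id=1, seg=OC) has no partner → padded with NULL.
- a (dept_id=NULL, seg=KW) has no partner → padded with NULL.
- a (dept_id=8, seg=KW) has no partner → padded with NULL.
- a (dept_id=1, seg=OC) has no partner → padded with NULL.
After projecting and ordering:
a.seg | a.dept_id | b.dept_name
KW | 3 | Design
KW | 3 | Design
KW | 8 | NULL
KW | NULL | NULL
OC | 1 | NULL
OC | 1 | NULL
OC | 3 | NULL
OC | 8 | NULL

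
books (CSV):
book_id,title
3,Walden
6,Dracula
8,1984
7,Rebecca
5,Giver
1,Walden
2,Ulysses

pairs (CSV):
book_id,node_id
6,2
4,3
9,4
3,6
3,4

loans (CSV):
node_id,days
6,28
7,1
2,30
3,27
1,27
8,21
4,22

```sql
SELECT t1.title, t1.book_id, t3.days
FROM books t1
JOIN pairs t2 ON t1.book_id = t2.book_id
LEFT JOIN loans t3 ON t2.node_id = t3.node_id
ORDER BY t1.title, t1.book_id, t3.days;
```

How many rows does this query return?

3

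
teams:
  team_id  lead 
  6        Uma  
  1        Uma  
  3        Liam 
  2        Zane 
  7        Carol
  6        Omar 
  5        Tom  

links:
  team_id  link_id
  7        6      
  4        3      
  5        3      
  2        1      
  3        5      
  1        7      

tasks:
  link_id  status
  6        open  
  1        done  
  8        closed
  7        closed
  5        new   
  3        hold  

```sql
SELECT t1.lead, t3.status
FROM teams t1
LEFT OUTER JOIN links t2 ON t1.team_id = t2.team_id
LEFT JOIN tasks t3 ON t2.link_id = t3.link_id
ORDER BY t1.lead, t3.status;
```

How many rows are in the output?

7

Step 1 — t1 LEFT JOIN t2 on team_id → 7 row(s).
Then LEFT JOIN `tasks t3` on link_id: each of those 7 rows is kept; rows whose t2.link_id has no match in t3 get NULL for t3's columns.
Result: 7 row(s).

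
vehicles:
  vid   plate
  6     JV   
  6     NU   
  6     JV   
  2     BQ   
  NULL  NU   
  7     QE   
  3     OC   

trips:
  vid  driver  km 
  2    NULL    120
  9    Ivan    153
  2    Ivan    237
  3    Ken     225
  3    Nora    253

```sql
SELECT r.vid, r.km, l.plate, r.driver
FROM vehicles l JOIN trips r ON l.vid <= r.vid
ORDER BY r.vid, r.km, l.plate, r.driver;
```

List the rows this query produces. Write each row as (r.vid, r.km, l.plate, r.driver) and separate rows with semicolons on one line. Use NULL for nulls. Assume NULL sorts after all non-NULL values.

INNER JOIN keeps only pairs where the ON condition holds.
Matching on l.vid <= r.vid. A NULL in a compared column never satisfies the condition.
Matched pairs: 12.

(2, 120, BQ, NULL); (2, 237, BQ, Ivan); (3, 225, BQ, Ken); (3, 225, OC, Ken); (3, 253, BQ, Nora); (3, 253, OC, Nora); (9, 153, BQ, Ivan); (9, 153, JV, Ivan); (9, 153, JV, Ivan); (9, 153, NU, Ivan); (9, 153, OC, Ivan); (9, 153, QE, Ivan)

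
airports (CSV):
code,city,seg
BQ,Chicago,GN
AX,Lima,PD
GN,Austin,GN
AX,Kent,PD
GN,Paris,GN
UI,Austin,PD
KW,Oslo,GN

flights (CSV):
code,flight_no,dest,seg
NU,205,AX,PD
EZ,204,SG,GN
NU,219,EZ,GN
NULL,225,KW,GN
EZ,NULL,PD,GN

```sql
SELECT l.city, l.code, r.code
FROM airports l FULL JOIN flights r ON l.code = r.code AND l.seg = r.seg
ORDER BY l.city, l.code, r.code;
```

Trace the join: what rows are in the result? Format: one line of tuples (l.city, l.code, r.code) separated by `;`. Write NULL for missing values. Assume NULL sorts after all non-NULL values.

(Austin, GN, NULL); (Austin, UI, NULL); (Chicago, BQ, NULL); (Kent, AX, NULL); (Lima, AX, NULL); (Oslo, KW, NULL); (Paris, GN, NULL); (NULL, NULL, EZ); (NULL, NULL, EZ); (NULL, NULL, NU); (NULL, NULL, NU); (NULL, NULL, NULL)

FULL OUTER JOIN keeps every row from both sides; unmatched rows get NULL for the other side's columns.
Matching on l.code = r.code AND l.seg = r.seg. A NULL in a compared column never satisfies the condition.
- code=BQ, seg=GN: no r row matches, row kept with r columns NULL.
- code=AX, seg=PD: no r row matches, row kept with r columns NULL.
- code=GN, seg=GN: no r row matches, row kept with r columns NULL.
- code=AX, seg=PD: no r row matches, row kept with r columns NULL.
- code=GN, seg=GN: no r row matches, row kept with r columns NULL.
- code=UI, seg=PD: no r row matches, row kept with r columns NULL.
- code=KW, seg=GN: no r row matches, row kept with r columns NULL.
- 5 row(s) from r found no l partner → padded with NULL.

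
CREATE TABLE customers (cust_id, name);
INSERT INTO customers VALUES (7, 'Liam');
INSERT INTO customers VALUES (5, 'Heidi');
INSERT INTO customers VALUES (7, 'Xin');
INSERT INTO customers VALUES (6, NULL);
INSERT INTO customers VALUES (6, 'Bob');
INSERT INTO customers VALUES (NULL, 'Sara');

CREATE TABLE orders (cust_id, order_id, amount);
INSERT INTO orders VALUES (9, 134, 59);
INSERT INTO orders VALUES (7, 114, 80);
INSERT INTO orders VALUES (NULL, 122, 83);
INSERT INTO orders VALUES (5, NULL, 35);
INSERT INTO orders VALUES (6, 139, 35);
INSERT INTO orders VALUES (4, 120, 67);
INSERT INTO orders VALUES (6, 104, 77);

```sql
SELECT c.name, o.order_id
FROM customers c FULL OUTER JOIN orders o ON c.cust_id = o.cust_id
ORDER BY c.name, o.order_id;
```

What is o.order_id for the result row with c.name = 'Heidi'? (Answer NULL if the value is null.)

NULL

FULL OUTER JOIN keeps every row from both sides; unmatched rows get NULL for the other side's columns.
Matching on c.cust_id = o.cust_id. A NULL in a compared column never satisfies the condition.
- c (cust_id=7) pairs with 1 row(s) of o.
- c (cust_id=5) pairs with 1 row(s) of o.
- c (cust_id=7) pairs with 1 row(s) of o.
- c (cust_id=6) pairs with 2 row(s) of o.
- c (cust_id=6) pairs with 2 row(s) of o.
- c (cust_id=NULL) has no partner → padded with NULL.
- plus 3 unmatched o row(s), each kept with NULL c columns.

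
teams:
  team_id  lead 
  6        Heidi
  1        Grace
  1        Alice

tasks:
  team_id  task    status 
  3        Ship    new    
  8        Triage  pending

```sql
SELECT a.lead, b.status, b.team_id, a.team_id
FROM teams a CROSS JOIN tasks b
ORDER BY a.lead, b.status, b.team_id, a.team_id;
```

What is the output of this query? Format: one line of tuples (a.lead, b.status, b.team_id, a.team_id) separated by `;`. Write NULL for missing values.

(Alice, new, 3, 1); (Alice, pending, 8, 1); (Grace, new, 3, 1); (Grace, pending, 8, 1); (Heidi, new, 3, 6); (Heidi, pending, 8, 6)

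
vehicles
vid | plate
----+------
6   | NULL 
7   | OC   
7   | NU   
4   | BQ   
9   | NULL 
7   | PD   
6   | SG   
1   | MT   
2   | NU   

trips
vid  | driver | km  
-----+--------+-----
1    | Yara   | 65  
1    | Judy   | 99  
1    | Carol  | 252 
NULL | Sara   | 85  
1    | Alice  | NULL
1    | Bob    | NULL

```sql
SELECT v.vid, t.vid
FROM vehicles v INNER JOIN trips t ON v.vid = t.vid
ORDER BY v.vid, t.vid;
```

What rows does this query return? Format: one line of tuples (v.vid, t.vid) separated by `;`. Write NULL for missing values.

(1, 1); (1, 1); (1, 1); (1, 1); (1, 1)

INNER JOIN keeps only pairs where the ON condition holds.
Matching on v.vid = t.vid. A NULL in a compared column never satisfies the condition.
Matched pairs: 5.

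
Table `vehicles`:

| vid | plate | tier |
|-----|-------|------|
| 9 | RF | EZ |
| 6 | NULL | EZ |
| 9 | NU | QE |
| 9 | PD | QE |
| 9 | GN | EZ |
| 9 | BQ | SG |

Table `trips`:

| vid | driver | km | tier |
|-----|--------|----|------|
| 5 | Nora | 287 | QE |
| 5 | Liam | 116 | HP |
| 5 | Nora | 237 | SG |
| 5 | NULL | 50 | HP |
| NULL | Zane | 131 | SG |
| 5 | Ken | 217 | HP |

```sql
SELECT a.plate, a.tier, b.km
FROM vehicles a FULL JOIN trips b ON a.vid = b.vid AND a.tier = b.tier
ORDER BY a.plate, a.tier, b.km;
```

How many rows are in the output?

12

FULL OUTER JOIN keeps every row from both sides; unmatched rows get NULL for the other side's columns.
Matching on a.vid = b.vid AND a.tier = b.tier. A NULL in a compared column never satisfies the condition.
- a[0] vid=9, tier=EZ → no match; kept with NULLs on the b side.
- a[1] vid=6, tier=EZ → no match; kept with NULLs on the b side.
- a[2] vid=9, tier=QE → no match; kept with NULLs on the b side.
- a[3] vid=9, tier=QE → no match; kept with NULLs on the b side.
- a[4] vid=9, tier=EZ → no match; kept with NULLs on the b side.
- a[5] vid=9, tier=SG → no match; kept with NULLs on the b side.
- 6 row(s) from b found no a partner → padded with NULL.
Total: 0 matched + 12 padded = 12 rows.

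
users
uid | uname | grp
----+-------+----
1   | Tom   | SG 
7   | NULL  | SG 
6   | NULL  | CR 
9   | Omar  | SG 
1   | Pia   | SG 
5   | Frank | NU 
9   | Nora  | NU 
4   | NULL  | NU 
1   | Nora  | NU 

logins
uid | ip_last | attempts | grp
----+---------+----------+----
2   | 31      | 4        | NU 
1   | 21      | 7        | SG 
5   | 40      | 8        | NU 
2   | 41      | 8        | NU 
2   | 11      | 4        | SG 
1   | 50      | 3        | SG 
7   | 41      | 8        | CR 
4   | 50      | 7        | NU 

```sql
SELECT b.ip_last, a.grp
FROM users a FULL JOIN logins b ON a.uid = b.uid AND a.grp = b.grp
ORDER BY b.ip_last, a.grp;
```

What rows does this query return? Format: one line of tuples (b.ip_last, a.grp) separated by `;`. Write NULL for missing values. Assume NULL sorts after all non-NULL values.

FULL OUTER JOIN keeps every row from both sides; unmatched rows get NULL for the other side's columns.
Matching on a.uid = b.uid AND a.grp = b.grp.
- a (uid=1, grp=SG) pairs with 2 row(s) of b.
- a (uid=7, grp=SG) has no partner → padded with NULL.
- a (uid=6, grp=CR) has no partner → padded with NULL.
- a (uid=9, grp=SG) has no partner → padded with NULL.
- a (uid=1, grp=SG) pairs with 2 row(s) of b.
- a (uid=5, grp=NU) pairs with 1 row(s) of b.
- a (uid=9, grp=NU) has no partner → padded with NULL.
- a (uid=4, grp=NU) pairs with 1 row(s) of b.
- a (uid=1, grp=NU) has no partner → padded with NULL.
- 4 b row(s) had no a match → kept, a columns NULL.

(11, NULL); (21, SG); (21, SG); (31, NULL); (40, NU); (41, NULL); (41, NULL); (50, NU); (50, SG); (50, SG); (NULL, CR); (NULL, NU); (NULL, NU); (NULL, SG); (NULL, SG)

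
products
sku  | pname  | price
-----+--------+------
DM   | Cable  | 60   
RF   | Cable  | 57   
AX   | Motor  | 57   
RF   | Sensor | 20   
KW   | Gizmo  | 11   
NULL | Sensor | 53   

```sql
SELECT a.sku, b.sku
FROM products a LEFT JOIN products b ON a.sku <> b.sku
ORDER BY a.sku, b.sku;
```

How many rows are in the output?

LEFT JOIN keeps every row from `products a`; unmatched rows get NULL for `products b`'s columns.
Matching on a.sku <> b.sku. A NULL in a compared column never satisfies the condition.
- a (sku=DM) pairs with 4 row(s) of b.
- a (sku=RF) pairs with 3 row(s) of b.
- a (sku=AX) pairs with 4 row(s) of b.
- a (sku=RF) pairs with 3 row(s) of b.
- a (sku=KW) pairs with 4 row(s) of b.
- a (sku=NULL) has no partner → padded with NULL.
Total: 18 matched + 1 padded = 19 rows.

19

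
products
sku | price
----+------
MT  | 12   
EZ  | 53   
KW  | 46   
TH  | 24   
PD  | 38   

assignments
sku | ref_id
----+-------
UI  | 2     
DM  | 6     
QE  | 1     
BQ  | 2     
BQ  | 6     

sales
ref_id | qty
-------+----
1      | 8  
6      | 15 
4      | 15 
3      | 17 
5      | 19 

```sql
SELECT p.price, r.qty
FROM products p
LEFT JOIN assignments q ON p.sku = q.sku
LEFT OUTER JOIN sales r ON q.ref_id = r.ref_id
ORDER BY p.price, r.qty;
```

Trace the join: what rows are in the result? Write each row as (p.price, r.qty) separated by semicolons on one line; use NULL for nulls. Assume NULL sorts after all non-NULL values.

Joins associate left-to-right: products LEFT JOIN assignments on sku gives 5 intermediate row(s).
Then LEFT JOIN `sales r` on ref_id: each of those 5 rows is kept; rows whose q.ref_id has no match in r get NULL for r's columns.

(12, NULL); (24, NULL); (38, NULL); (46, NULL); (53, NULL)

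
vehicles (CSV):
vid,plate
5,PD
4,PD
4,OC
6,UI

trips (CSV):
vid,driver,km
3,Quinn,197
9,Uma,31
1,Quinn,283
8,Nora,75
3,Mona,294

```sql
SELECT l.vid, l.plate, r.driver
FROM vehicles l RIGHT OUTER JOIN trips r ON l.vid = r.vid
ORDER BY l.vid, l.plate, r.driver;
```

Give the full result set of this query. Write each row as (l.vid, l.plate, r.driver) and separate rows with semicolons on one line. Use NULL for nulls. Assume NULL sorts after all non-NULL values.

RIGHT JOIN keeps every row from `trips`; unmatched rows get NULL for `vehicles`'s columns.
Matching on l.vid = r.vid.
- l (vid=5) has no partner in r.
- l (vid=4) has no partner in r.
- l (vid=4) has no partner in r.
- l (vid=6) has no partner in r.
- 5 r row(s) had no l match → kept, l columns NULL.
After projecting and ordering:
l.vid | l.plate | r.driver
NULL | NULL | Mona
NULL | NULL | Nora
NULL | NULL | Quinn
NULL | NULL | Quinn
NULL | NULL | Uma

(NULL, NULL, Mona); (NULL, NULL, Nora); (NULL, NULL, Quinn); (NULL, NULL, Quinn); (NULL, NULL, Uma)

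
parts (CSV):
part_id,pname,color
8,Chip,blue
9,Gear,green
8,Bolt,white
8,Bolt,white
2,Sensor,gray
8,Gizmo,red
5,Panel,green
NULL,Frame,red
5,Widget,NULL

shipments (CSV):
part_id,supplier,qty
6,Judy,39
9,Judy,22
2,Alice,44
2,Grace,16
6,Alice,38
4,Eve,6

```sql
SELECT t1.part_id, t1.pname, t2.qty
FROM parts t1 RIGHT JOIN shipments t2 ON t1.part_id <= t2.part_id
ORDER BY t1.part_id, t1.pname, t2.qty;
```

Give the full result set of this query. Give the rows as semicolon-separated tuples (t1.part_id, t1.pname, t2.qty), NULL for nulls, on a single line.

RIGHT JOIN keeps every row from `shipments`; unmatched rows get NULL for `parts`'s columns.
Matching on t1.part_id <= t2.part_id. A NULL in a compared column never satisfies the condition.
- part_id=8: 1 matching t2 row(s), so 1 row(s) emitted.
- part_id=9: 1 matching t2 row(s), so 1 row(s) emitted.
- part_id=8: 1 matching t2 row(s), so 1 row(s) emitted.
- part_id=8: 1 matching t2 row(s), so 1 row(s) emitted.
- part_id=2: 6 matching t2 row(s), so 6 row(s) emitted.
- part_id=8: 1 matching t2 row(s), so 1 row(s) emitted.
- part_id=5: 3 matching t2 row(s), so 3 row(s) emitted.
- part_id=NULL: no matching t2 row.
- part_id=5: 3 matching t2 row(s), so 3 row(s) emitted.
- every t2 row matched at least one t1 row.

(2, Sensor, 6); (2, Sensor, 16); (2, Sensor, 22); (2, Sensor, 38); (2, Sensor, 39); (2, Sensor, 44); (5, Panel, 22); (5, Panel, 38); (5, Panel, 39); (5, Widget, 22); (5, Widget, 38); (5, Widget, 39); (8, Bolt, 22); (8, Bolt, 22); (8, Chip, 22); (8, Gizmo, 22); (9, Gear, 22)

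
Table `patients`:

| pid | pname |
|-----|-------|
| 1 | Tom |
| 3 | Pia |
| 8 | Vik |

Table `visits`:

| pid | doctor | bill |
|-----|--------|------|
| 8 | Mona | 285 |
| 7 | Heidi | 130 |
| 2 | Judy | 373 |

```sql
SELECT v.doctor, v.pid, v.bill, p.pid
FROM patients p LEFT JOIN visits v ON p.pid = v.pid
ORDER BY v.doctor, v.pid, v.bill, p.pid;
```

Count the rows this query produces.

3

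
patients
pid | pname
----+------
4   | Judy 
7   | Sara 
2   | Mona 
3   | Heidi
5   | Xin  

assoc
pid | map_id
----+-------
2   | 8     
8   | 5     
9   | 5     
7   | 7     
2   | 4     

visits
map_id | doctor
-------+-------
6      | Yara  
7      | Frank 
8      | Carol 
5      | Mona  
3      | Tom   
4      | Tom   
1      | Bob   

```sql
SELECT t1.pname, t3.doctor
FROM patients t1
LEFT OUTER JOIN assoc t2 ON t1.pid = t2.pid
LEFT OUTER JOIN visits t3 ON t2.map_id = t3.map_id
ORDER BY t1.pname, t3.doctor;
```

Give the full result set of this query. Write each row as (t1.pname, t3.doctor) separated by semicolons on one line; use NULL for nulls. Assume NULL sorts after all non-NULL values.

(Heidi, NULL); (Judy, NULL); (Mona, Carol); (Mona, Tom); (Sara, Frank); (Xin, NULL)

Evaluate left to right. First `patients t1 LEFT JOIN assoc t2` on pid: 6 row(s).
Then LEFT JOIN `visits t3` on map_id: each of those 6 rows is kept; rows whose t2.map_id has no match in t3 get NULL for t3's columns.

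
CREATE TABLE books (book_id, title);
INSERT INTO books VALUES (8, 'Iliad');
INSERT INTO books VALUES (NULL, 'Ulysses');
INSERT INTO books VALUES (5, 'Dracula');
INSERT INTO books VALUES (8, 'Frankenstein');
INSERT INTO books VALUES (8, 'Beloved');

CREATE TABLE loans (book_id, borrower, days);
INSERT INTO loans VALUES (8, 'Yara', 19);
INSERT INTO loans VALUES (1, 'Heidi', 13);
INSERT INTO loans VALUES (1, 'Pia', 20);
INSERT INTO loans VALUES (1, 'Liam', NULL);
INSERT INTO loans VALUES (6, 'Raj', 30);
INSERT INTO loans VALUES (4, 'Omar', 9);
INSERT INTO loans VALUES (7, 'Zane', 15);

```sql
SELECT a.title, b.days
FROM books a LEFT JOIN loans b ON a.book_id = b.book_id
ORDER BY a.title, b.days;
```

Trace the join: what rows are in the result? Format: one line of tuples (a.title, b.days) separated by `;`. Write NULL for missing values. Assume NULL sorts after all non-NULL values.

LEFT JOIN keeps every row from `books`; unmatched rows get NULL for `loans`'s columns.
Matching on a.book_id = b.book_id. A NULL in a compared column never satisfies the condition.
Matched pairs: 3; unmatched a rows kept: 2.

(Beloved, 19); (Dracula, NULL); (Frankenstein, 19); (Iliad, 19); (Ulysses, NULL)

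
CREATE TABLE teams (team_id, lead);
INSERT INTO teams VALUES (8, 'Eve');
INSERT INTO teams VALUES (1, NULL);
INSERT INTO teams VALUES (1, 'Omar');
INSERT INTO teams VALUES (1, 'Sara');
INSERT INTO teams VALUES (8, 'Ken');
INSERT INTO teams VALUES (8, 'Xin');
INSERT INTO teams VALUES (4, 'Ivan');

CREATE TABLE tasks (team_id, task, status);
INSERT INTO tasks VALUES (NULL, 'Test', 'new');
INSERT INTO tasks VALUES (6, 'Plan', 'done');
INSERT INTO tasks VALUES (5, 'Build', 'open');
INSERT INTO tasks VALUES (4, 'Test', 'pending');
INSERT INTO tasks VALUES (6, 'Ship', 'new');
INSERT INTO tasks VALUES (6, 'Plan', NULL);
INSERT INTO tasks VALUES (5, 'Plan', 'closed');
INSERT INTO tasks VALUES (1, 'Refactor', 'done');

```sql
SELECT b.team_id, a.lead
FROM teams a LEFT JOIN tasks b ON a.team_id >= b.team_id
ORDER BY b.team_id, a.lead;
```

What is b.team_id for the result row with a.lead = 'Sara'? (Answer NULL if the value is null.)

1

LEFT JOIN keeps every row from `teams`; unmatched rows get NULL for `tasks`'s columns.
Matching on a.team_id >= b.team_id. A NULL in a compared column never satisfies the condition.
- a (team_id=8) pairs with 7 row(s) of b.
- a (team_id=1) pairs with 1 row(s) of b.
- a (team_id=1) pairs with 1 row(s) of b.
- a (team_id=1) pairs with 1 row(s) of b.
- a (team_id=8) pairs with 7 row(s) of b.
- a (team_id=8) pairs with 7 row(s) of b.
- a (team_id=4) pairs with 2 row(s) of b.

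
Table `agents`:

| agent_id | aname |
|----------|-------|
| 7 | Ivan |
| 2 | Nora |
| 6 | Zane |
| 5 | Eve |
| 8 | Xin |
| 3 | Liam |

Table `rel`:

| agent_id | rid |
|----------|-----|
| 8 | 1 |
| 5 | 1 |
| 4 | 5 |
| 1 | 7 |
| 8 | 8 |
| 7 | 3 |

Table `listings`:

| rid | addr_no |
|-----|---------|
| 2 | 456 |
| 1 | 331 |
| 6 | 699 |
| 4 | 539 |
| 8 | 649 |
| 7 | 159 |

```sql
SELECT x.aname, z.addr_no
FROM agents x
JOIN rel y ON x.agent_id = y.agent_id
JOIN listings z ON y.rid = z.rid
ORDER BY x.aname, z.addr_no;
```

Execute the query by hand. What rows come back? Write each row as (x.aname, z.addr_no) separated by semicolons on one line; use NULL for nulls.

(Eve, 331); (Xin, 331); (Xin, 649)

Evaluate left to right. First `agents x INNER JOIN rel y` on agent_id: 4 row(s).
Then INNER JOIN `listings z` on rid: keep only rows whose y.rid appears in z.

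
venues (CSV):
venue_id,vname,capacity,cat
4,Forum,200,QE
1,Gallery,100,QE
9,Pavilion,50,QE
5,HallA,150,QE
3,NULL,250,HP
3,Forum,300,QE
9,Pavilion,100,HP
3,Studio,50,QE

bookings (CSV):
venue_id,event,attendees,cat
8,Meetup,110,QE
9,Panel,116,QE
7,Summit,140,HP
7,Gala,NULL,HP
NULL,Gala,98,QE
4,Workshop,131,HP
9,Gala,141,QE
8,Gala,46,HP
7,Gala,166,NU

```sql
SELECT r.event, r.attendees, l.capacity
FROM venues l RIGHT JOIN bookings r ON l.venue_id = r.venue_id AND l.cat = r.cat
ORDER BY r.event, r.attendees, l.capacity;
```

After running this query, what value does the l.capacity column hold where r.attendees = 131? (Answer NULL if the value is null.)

RIGHT JOIN keeps every row from `bookings`; unmatched rows get NULL for `venues`'s columns.
Matching on l.venue_id = r.venue_id AND l.cat = r.cat. A NULL in a compared column never satisfies the condition.
Matched pairs: 2; unmatched r rows kept: 7.

NULL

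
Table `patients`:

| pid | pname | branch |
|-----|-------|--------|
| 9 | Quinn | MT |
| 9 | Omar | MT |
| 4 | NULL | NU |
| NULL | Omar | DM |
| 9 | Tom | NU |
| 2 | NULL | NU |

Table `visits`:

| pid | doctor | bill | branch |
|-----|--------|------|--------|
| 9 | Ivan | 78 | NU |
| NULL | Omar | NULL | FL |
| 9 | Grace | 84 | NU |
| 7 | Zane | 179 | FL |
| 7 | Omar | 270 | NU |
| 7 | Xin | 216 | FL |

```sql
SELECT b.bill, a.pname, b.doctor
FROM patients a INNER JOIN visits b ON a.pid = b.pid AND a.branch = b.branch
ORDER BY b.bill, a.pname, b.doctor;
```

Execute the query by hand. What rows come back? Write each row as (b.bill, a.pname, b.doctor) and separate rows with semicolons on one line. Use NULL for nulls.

(78, Tom, Ivan); (84, Tom, Grace)

INNER JOIN keeps only pairs where the ON condition holds.
Matching on a.pid = b.pid AND a.branch = b.branch. A NULL in a compared column never satisfies the condition.
- a (pid=9, branch=MT) has no partner → excluded.
- a (pid=9, branch=MT) has no partner → excluded.
- a (pid=4, branch=NU) has no partner → excluded.
- a (pid=NULL, branch=DM) has no partner → excluded.
- a (pid=9, branch=NU) pairs with 2 row(s) of b.
- a (pid=2, branch=NU) has no partner → excluded.
After projecting and ordering:
b.bill | a.pname | b.doctor
78 | Tom | Ivan
84 | Tom | Grace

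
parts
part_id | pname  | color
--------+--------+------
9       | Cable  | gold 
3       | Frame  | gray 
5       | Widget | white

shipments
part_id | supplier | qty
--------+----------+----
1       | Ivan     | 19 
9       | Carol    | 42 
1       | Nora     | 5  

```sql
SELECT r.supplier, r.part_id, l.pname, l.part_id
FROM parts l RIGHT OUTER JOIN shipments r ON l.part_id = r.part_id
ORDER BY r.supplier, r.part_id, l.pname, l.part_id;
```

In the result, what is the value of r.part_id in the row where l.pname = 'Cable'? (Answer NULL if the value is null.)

RIGHT JOIN keeps every row from `shipments`; unmatched rows get NULL for `parts`'s columns.
Matching on l.part_id = r.part_id.
Matched pairs: 1; unmatched r rows kept: 2.

9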